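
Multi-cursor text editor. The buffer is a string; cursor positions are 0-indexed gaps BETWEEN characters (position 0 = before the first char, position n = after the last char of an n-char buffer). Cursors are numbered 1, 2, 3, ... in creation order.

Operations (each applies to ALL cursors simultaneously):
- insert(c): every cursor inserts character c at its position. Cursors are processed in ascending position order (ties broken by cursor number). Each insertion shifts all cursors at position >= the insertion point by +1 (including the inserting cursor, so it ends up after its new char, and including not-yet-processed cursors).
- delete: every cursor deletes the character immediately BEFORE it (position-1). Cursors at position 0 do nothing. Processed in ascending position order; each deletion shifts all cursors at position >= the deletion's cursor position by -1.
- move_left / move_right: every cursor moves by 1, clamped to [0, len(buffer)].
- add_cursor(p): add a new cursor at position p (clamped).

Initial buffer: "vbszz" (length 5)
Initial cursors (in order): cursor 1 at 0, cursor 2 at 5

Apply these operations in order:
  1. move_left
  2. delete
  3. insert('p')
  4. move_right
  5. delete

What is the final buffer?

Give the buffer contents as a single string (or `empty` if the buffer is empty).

After op 1 (move_left): buffer="vbszz" (len 5), cursors c1@0 c2@4, authorship .....
After op 2 (delete): buffer="vbsz" (len 4), cursors c1@0 c2@3, authorship ....
After op 3 (insert('p')): buffer="pvbspz" (len 6), cursors c1@1 c2@5, authorship 1...2.
After op 4 (move_right): buffer="pvbspz" (len 6), cursors c1@2 c2@6, authorship 1...2.
After op 5 (delete): buffer="pbsp" (len 4), cursors c1@1 c2@4, authorship 1..2

Answer: pbsp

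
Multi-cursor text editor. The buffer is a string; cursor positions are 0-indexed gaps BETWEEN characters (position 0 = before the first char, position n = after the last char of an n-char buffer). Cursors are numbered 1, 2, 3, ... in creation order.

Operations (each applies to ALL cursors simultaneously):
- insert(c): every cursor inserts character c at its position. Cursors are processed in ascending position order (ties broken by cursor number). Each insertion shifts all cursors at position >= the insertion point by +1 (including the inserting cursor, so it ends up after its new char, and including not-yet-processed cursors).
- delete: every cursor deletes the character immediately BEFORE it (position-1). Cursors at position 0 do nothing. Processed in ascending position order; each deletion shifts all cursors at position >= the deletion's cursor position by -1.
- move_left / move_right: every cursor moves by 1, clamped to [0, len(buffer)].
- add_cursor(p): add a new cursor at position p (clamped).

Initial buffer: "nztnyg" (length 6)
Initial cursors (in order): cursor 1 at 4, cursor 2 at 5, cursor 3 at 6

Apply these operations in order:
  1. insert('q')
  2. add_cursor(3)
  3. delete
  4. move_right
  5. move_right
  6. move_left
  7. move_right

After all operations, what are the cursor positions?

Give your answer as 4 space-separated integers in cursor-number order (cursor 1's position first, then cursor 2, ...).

After op 1 (insert('q')): buffer="nztnqyqgq" (len 9), cursors c1@5 c2@7 c3@9, authorship ....1.2.3
After op 2 (add_cursor(3)): buffer="nztnqyqgq" (len 9), cursors c4@3 c1@5 c2@7 c3@9, authorship ....1.2.3
After op 3 (delete): buffer="nznyg" (len 5), cursors c4@2 c1@3 c2@4 c3@5, authorship .....
After op 4 (move_right): buffer="nznyg" (len 5), cursors c4@3 c1@4 c2@5 c3@5, authorship .....
After op 5 (move_right): buffer="nznyg" (len 5), cursors c4@4 c1@5 c2@5 c3@5, authorship .....
After op 6 (move_left): buffer="nznyg" (len 5), cursors c4@3 c1@4 c2@4 c3@4, authorship .....
After op 7 (move_right): buffer="nznyg" (len 5), cursors c4@4 c1@5 c2@5 c3@5, authorship .....

Answer: 5 5 5 4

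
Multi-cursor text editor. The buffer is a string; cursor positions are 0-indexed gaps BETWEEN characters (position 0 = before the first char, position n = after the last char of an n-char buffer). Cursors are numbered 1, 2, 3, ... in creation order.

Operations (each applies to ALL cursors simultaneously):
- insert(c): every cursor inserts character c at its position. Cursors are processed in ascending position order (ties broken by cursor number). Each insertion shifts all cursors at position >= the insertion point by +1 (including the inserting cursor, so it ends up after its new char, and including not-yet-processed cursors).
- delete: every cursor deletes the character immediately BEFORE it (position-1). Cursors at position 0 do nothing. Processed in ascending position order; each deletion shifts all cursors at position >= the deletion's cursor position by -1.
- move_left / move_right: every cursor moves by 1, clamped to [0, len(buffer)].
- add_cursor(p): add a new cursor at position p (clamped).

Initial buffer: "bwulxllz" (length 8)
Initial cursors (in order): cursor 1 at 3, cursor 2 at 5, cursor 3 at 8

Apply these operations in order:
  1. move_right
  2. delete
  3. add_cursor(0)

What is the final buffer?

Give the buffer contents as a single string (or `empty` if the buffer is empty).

After op 1 (move_right): buffer="bwulxllz" (len 8), cursors c1@4 c2@6 c3@8, authorship ........
After op 2 (delete): buffer="bwuxl" (len 5), cursors c1@3 c2@4 c3@5, authorship .....
After op 3 (add_cursor(0)): buffer="bwuxl" (len 5), cursors c4@0 c1@3 c2@4 c3@5, authorship .....

Answer: bwuxl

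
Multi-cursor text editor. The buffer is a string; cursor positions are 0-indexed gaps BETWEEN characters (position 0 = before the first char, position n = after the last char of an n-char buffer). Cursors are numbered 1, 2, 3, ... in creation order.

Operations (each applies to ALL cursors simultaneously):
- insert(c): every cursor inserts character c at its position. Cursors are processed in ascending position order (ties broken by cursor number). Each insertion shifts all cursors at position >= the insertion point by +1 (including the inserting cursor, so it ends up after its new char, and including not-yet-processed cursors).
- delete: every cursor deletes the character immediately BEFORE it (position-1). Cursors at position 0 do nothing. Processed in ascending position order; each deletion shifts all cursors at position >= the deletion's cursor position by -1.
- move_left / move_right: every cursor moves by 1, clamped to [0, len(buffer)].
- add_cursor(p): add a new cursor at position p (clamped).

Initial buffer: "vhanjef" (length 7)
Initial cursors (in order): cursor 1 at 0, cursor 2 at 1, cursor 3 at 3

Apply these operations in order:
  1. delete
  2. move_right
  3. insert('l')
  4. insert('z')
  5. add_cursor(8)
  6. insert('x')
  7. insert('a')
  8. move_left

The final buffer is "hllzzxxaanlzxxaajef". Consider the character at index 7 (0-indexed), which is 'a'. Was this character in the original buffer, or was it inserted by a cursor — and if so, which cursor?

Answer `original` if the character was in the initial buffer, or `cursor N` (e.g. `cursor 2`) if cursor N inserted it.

Answer: cursor 1

Derivation:
After op 1 (delete): buffer="hnjef" (len 5), cursors c1@0 c2@0 c3@1, authorship .....
After op 2 (move_right): buffer="hnjef" (len 5), cursors c1@1 c2@1 c3@2, authorship .....
After op 3 (insert('l')): buffer="hllnljef" (len 8), cursors c1@3 c2@3 c3@5, authorship .12.3...
After op 4 (insert('z')): buffer="hllzznlzjef" (len 11), cursors c1@5 c2@5 c3@8, authorship .1212.33...
After op 5 (add_cursor(8)): buffer="hllzznlzjef" (len 11), cursors c1@5 c2@5 c3@8 c4@8, authorship .1212.33...
After op 6 (insert('x')): buffer="hllzzxxnlzxxjef" (len 15), cursors c1@7 c2@7 c3@12 c4@12, authorship .121212.3334...
After op 7 (insert('a')): buffer="hllzzxxaanlzxxaajef" (len 19), cursors c1@9 c2@9 c3@16 c4@16, authorship .12121212.333434...
After op 8 (move_left): buffer="hllzzxxaanlzxxaajef" (len 19), cursors c1@8 c2@8 c3@15 c4@15, authorship .12121212.333434...
Authorship (.=original, N=cursor N): . 1 2 1 2 1 2 1 2 . 3 3 3 4 3 4 . . .
Index 7: author = 1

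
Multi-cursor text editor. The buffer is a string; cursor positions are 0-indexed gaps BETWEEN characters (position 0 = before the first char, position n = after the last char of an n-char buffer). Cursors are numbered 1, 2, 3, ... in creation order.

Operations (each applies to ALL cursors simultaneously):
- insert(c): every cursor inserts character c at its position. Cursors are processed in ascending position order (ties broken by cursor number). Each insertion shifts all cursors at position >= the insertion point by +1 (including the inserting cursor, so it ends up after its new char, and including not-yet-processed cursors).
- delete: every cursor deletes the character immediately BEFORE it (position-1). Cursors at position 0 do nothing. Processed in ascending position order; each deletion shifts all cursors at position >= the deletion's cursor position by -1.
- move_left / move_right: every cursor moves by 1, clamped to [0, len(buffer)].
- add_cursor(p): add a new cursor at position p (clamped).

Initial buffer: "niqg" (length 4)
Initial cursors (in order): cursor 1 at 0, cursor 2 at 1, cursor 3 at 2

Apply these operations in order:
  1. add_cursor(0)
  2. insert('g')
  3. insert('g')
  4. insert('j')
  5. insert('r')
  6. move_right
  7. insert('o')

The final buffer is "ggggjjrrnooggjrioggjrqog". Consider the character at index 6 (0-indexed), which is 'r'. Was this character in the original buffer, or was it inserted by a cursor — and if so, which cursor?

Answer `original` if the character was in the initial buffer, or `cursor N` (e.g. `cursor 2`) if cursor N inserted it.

After op 1 (add_cursor(0)): buffer="niqg" (len 4), cursors c1@0 c4@0 c2@1 c3@2, authorship ....
After op 2 (insert('g')): buffer="ggngigqg" (len 8), cursors c1@2 c4@2 c2@4 c3@6, authorship 14.2.3..
After op 3 (insert('g')): buffer="ggggnggiggqg" (len 12), cursors c1@4 c4@4 c2@7 c3@10, authorship 1414.22.33..
After op 4 (insert('j')): buffer="ggggjjnggjiggjqg" (len 16), cursors c1@6 c4@6 c2@10 c3@14, authorship 141414.222.333..
After op 5 (insert('r')): buffer="ggggjjrrnggjriggjrqg" (len 20), cursors c1@8 c4@8 c2@13 c3@18, authorship 14141414.2222.3333..
After op 6 (move_right): buffer="ggggjjrrnggjriggjrqg" (len 20), cursors c1@9 c4@9 c2@14 c3@19, authorship 14141414.2222.3333..
After op 7 (insert('o')): buffer="ggggjjrrnooggjrioggjrqog" (len 24), cursors c1@11 c4@11 c2@17 c3@23, authorship 14141414.142222.23333.3.
Authorship (.=original, N=cursor N): 1 4 1 4 1 4 1 4 . 1 4 2 2 2 2 . 2 3 3 3 3 . 3 .
Index 6: author = 1

Answer: cursor 1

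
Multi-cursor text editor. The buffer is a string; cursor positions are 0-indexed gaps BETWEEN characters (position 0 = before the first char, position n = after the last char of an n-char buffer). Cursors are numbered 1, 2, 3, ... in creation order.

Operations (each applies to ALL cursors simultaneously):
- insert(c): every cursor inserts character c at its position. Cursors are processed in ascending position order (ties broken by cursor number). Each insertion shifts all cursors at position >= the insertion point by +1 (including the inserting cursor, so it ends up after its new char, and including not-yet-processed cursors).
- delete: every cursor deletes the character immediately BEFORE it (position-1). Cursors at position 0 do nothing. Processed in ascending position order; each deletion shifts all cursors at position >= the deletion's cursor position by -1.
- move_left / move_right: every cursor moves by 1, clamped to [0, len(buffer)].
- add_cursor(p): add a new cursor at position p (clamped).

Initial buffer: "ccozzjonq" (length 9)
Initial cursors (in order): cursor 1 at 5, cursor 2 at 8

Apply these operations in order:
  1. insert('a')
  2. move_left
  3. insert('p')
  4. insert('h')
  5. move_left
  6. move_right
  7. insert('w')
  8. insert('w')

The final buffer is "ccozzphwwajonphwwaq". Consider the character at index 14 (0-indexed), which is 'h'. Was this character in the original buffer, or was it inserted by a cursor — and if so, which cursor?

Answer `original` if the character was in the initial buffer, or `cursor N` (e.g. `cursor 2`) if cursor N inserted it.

Answer: cursor 2

Derivation:
After op 1 (insert('a')): buffer="ccozzajonaq" (len 11), cursors c1@6 c2@10, authorship .....1...2.
After op 2 (move_left): buffer="ccozzajonaq" (len 11), cursors c1@5 c2@9, authorship .....1...2.
After op 3 (insert('p')): buffer="ccozzpajonpaq" (len 13), cursors c1@6 c2@11, authorship .....11...22.
After op 4 (insert('h')): buffer="ccozzphajonphaq" (len 15), cursors c1@7 c2@13, authorship .....111...222.
After op 5 (move_left): buffer="ccozzphajonphaq" (len 15), cursors c1@6 c2@12, authorship .....111...222.
After op 6 (move_right): buffer="ccozzphajonphaq" (len 15), cursors c1@7 c2@13, authorship .....111...222.
After op 7 (insert('w')): buffer="ccozzphwajonphwaq" (len 17), cursors c1@8 c2@15, authorship .....1111...2222.
After op 8 (insert('w')): buffer="ccozzphwwajonphwwaq" (len 19), cursors c1@9 c2@17, authorship .....11111...22222.
Authorship (.=original, N=cursor N): . . . . . 1 1 1 1 1 . . . 2 2 2 2 2 .
Index 14: author = 2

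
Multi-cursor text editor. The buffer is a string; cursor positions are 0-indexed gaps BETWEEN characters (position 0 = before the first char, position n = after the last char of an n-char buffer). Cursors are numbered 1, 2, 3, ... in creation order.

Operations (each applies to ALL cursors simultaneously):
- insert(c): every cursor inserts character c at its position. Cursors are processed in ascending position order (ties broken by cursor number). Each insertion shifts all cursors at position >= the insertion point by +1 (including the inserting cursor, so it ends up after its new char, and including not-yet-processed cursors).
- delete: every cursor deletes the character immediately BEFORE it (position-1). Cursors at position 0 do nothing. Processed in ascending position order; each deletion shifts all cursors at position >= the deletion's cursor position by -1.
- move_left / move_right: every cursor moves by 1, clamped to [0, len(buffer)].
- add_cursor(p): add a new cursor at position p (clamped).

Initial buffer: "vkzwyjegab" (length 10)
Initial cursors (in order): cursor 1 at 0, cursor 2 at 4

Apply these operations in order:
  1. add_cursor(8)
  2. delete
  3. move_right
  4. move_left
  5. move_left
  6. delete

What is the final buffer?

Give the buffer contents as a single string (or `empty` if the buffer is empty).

Answer: vzyeab

Derivation:
After op 1 (add_cursor(8)): buffer="vkzwyjegab" (len 10), cursors c1@0 c2@4 c3@8, authorship ..........
After op 2 (delete): buffer="vkzyjeab" (len 8), cursors c1@0 c2@3 c3@6, authorship ........
After op 3 (move_right): buffer="vkzyjeab" (len 8), cursors c1@1 c2@4 c3@7, authorship ........
After op 4 (move_left): buffer="vkzyjeab" (len 8), cursors c1@0 c2@3 c3@6, authorship ........
After op 5 (move_left): buffer="vkzyjeab" (len 8), cursors c1@0 c2@2 c3@5, authorship ........
After op 6 (delete): buffer="vzyeab" (len 6), cursors c1@0 c2@1 c3@3, authorship ......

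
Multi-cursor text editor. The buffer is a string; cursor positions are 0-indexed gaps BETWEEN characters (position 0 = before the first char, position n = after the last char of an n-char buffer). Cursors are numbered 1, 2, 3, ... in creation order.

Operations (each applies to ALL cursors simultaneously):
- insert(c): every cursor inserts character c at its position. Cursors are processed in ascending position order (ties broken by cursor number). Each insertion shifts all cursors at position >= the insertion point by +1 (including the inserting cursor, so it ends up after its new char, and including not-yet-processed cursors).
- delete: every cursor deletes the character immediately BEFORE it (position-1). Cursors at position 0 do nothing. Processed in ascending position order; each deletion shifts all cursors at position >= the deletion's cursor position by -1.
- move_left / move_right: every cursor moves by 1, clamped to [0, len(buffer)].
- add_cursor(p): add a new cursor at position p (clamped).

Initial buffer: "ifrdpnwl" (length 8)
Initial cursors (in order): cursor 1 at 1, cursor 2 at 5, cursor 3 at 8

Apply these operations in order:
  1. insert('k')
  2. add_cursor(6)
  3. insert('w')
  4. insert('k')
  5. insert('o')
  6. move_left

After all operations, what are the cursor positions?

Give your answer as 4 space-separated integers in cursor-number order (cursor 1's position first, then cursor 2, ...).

After op 1 (insert('k')): buffer="ikfrdpknwlk" (len 11), cursors c1@2 c2@7 c3@11, authorship .1....2...3
After op 2 (add_cursor(6)): buffer="ikfrdpknwlk" (len 11), cursors c1@2 c4@6 c2@7 c3@11, authorship .1....2...3
After op 3 (insert('w')): buffer="ikwfrdpwkwnwlkw" (len 15), cursors c1@3 c4@8 c2@10 c3@15, authorship .11....422...33
After op 4 (insert('k')): buffer="ikwkfrdpwkkwknwlkwk" (len 19), cursors c1@4 c4@10 c2@13 c3@19, authorship .111....44222...333
After op 5 (insert('o')): buffer="ikwkofrdpwkokwkonwlkwko" (len 23), cursors c1@5 c4@12 c2@16 c3@23, authorship .1111....4442222...3333
After op 6 (move_left): buffer="ikwkofrdpwkokwkonwlkwko" (len 23), cursors c1@4 c4@11 c2@15 c3@22, authorship .1111....4442222...3333

Answer: 4 15 22 11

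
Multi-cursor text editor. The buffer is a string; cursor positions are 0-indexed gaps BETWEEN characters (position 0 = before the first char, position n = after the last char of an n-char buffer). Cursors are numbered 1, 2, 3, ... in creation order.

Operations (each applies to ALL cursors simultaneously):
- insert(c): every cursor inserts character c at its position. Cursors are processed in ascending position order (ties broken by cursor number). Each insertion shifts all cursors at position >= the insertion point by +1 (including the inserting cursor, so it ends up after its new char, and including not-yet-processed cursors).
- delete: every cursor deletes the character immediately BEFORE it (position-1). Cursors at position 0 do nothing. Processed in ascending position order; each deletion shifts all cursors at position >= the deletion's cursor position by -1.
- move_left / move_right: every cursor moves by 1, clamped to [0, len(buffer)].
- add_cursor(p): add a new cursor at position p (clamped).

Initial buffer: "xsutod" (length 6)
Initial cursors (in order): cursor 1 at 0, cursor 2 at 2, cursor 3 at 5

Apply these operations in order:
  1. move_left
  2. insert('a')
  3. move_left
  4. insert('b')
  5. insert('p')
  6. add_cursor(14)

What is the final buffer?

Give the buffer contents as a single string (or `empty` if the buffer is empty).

After op 1 (move_left): buffer="xsutod" (len 6), cursors c1@0 c2@1 c3@4, authorship ......
After op 2 (insert('a')): buffer="axasutaod" (len 9), cursors c1@1 c2@3 c3@7, authorship 1.2...3..
After op 3 (move_left): buffer="axasutaod" (len 9), cursors c1@0 c2@2 c3@6, authorship 1.2...3..
After op 4 (insert('b')): buffer="baxbasutbaod" (len 12), cursors c1@1 c2@4 c3@9, authorship 11.22...33..
After op 5 (insert('p')): buffer="bpaxbpasutbpaod" (len 15), cursors c1@2 c2@6 c3@12, authorship 111.222...333..
After op 6 (add_cursor(14)): buffer="bpaxbpasutbpaod" (len 15), cursors c1@2 c2@6 c3@12 c4@14, authorship 111.222...333..

Answer: bpaxbpasutbpaod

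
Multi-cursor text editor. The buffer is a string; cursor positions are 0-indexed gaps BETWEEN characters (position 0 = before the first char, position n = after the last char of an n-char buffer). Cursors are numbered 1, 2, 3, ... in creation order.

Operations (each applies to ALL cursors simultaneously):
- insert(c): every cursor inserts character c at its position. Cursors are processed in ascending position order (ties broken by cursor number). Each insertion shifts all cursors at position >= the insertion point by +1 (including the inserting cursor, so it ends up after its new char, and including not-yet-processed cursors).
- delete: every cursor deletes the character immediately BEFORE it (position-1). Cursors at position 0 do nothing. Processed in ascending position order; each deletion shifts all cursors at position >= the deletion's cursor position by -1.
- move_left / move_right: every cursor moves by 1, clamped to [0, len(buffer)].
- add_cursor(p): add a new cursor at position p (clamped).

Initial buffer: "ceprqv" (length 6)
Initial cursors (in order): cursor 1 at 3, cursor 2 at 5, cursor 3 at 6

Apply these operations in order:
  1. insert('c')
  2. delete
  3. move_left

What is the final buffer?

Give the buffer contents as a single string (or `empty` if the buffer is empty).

After op 1 (insert('c')): buffer="cepcrqcvc" (len 9), cursors c1@4 c2@7 c3@9, authorship ...1..2.3
After op 2 (delete): buffer="ceprqv" (len 6), cursors c1@3 c2@5 c3@6, authorship ......
After op 3 (move_left): buffer="ceprqv" (len 6), cursors c1@2 c2@4 c3@5, authorship ......

Answer: ceprqv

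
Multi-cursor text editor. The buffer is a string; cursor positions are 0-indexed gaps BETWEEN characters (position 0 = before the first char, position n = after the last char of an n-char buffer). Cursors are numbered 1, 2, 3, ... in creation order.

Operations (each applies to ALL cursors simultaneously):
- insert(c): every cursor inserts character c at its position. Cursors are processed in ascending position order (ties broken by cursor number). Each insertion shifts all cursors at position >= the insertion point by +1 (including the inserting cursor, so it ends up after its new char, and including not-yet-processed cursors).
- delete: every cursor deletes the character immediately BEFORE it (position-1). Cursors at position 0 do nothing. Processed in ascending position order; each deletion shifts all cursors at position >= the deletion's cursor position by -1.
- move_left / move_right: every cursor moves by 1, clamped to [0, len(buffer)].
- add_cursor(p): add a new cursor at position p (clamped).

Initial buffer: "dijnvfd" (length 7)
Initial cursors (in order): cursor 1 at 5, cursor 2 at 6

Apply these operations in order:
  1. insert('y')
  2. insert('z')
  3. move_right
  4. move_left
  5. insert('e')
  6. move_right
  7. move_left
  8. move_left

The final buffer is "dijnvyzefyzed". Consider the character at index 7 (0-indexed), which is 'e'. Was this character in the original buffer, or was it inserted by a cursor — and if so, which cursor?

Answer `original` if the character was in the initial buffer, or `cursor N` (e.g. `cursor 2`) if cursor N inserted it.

Answer: cursor 1

Derivation:
After op 1 (insert('y')): buffer="dijnvyfyd" (len 9), cursors c1@6 c2@8, authorship .....1.2.
After op 2 (insert('z')): buffer="dijnvyzfyzd" (len 11), cursors c1@7 c2@10, authorship .....11.22.
After op 3 (move_right): buffer="dijnvyzfyzd" (len 11), cursors c1@8 c2@11, authorship .....11.22.
After op 4 (move_left): buffer="dijnvyzfyzd" (len 11), cursors c1@7 c2@10, authorship .....11.22.
After op 5 (insert('e')): buffer="dijnvyzefyzed" (len 13), cursors c1@8 c2@12, authorship .....111.222.
After op 6 (move_right): buffer="dijnvyzefyzed" (len 13), cursors c1@9 c2@13, authorship .....111.222.
After op 7 (move_left): buffer="dijnvyzefyzed" (len 13), cursors c1@8 c2@12, authorship .....111.222.
After op 8 (move_left): buffer="dijnvyzefyzed" (len 13), cursors c1@7 c2@11, authorship .....111.222.
Authorship (.=original, N=cursor N): . . . . . 1 1 1 . 2 2 2 .
Index 7: author = 1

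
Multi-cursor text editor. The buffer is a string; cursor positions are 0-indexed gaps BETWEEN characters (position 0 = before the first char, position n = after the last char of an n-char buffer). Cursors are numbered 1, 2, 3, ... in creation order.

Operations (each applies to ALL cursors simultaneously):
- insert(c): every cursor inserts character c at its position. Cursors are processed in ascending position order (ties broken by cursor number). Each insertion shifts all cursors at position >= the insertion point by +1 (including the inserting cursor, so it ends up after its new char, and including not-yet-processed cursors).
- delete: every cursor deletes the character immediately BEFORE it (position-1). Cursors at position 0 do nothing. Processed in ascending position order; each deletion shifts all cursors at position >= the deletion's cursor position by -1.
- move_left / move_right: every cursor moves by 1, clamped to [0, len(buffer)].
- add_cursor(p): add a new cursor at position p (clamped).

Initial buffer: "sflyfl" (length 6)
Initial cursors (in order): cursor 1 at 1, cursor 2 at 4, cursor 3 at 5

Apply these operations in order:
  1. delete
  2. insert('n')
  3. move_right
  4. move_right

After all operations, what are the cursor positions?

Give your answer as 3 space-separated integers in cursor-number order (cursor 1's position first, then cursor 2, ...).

After op 1 (delete): buffer="fll" (len 3), cursors c1@0 c2@2 c3@2, authorship ...
After op 2 (insert('n')): buffer="nflnnl" (len 6), cursors c1@1 c2@5 c3@5, authorship 1..23.
After op 3 (move_right): buffer="nflnnl" (len 6), cursors c1@2 c2@6 c3@6, authorship 1..23.
After op 4 (move_right): buffer="nflnnl" (len 6), cursors c1@3 c2@6 c3@6, authorship 1..23.

Answer: 3 6 6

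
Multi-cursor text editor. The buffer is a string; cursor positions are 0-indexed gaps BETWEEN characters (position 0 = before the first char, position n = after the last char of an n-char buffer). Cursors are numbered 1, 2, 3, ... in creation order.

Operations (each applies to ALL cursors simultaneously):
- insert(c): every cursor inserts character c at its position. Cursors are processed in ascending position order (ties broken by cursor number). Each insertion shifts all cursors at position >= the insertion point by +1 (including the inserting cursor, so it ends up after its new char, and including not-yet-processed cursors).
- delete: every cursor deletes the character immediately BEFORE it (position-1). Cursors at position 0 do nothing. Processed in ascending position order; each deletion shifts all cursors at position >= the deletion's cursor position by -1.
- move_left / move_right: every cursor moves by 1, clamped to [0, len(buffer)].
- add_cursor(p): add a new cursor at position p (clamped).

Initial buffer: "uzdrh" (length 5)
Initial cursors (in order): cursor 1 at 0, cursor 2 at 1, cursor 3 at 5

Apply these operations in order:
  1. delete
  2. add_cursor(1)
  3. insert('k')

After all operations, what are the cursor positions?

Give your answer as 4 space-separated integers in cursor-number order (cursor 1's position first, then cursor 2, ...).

Answer: 2 2 7 4

Derivation:
After op 1 (delete): buffer="zdr" (len 3), cursors c1@0 c2@0 c3@3, authorship ...
After op 2 (add_cursor(1)): buffer="zdr" (len 3), cursors c1@0 c2@0 c4@1 c3@3, authorship ...
After op 3 (insert('k')): buffer="kkzkdrk" (len 7), cursors c1@2 c2@2 c4@4 c3@7, authorship 12.4..3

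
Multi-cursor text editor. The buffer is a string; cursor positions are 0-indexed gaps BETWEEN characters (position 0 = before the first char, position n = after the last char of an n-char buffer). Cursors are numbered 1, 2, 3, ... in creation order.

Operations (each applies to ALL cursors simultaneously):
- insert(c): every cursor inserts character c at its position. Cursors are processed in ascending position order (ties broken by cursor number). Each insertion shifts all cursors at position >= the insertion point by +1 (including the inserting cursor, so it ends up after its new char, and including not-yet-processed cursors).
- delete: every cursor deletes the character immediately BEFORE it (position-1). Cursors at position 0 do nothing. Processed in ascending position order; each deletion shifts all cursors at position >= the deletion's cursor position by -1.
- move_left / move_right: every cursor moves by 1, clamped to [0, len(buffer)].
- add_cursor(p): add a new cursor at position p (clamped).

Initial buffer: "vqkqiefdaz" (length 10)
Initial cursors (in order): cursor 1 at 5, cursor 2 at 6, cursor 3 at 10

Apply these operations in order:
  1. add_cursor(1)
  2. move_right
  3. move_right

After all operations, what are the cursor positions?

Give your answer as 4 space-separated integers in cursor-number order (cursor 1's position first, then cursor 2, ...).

Answer: 7 8 10 3

Derivation:
After op 1 (add_cursor(1)): buffer="vqkqiefdaz" (len 10), cursors c4@1 c1@5 c2@6 c3@10, authorship ..........
After op 2 (move_right): buffer="vqkqiefdaz" (len 10), cursors c4@2 c1@6 c2@7 c3@10, authorship ..........
After op 3 (move_right): buffer="vqkqiefdaz" (len 10), cursors c4@3 c1@7 c2@8 c3@10, authorship ..........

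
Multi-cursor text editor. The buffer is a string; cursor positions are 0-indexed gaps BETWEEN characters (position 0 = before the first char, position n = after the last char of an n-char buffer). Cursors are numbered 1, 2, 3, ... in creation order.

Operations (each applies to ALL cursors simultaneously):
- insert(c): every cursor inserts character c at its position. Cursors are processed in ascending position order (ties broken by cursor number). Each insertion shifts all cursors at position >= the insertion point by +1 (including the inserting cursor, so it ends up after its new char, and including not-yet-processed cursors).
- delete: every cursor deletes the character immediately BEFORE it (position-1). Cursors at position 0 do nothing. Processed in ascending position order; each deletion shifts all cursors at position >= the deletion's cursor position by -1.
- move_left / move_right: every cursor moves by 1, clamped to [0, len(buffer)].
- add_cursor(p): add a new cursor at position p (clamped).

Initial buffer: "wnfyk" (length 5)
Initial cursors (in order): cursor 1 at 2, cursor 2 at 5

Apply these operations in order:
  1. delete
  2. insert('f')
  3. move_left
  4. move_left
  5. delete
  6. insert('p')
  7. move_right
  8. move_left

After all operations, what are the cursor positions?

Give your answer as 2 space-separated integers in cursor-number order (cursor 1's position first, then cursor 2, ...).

After op 1 (delete): buffer="wfy" (len 3), cursors c1@1 c2@3, authorship ...
After op 2 (insert('f')): buffer="wffyf" (len 5), cursors c1@2 c2@5, authorship .1..2
After op 3 (move_left): buffer="wffyf" (len 5), cursors c1@1 c2@4, authorship .1..2
After op 4 (move_left): buffer="wffyf" (len 5), cursors c1@0 c2@3, authorship .1..2
After op 5 (delete): buffer="wfyf" (len 4), cursors c1@0 c2@2, authorship .1.2
After op 6 (insert('p')): buffer="pwfpyf" (len 6), cursors c1@1 c2@4, authorship 1.12.2
After op 7 (move_right): buffer="pwfpyf" (len 6), cursors c1@2 c2@5, authorship 1.12.2
After op 8 (move_left): buffer="pwfpyf" (len 6), cursors c1@1 c2@4, authorship 1.12.2

Answer: 1 4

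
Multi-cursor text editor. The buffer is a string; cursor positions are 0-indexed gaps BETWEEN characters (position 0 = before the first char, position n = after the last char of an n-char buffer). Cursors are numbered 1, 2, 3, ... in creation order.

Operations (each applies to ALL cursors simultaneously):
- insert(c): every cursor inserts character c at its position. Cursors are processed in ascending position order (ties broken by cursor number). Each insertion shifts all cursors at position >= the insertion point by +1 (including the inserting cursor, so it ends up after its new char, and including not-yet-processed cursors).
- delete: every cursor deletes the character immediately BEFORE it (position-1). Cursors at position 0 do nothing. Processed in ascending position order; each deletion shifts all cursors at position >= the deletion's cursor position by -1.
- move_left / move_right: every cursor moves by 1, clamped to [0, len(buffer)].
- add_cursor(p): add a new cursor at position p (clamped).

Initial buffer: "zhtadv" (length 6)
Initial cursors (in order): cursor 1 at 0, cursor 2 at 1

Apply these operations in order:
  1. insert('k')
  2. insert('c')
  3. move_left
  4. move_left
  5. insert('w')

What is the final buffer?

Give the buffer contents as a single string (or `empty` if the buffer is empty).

Answer: wkczwkchtadv

Derivation:
After op 1 (insert('k')): buffer="kzkhtadv" (len 8), cursors c1@1 c2@3, authorship 1.2.....
After op 2 (insert('c')): buffer="kczkchtadv" (len 10), cursors c1@2 c2@5, authorship 11.22.....
After op 3 (move_left): buffer="kczkchtadv" (len 10), cursors c1@1 c2@4, authorship 11.22.....
After op 4 (move_left): buffer="kczkchtadv" (len 10), cursors c1@0 c2@3, authorship 11.22.....
After op 5 (insert('w')): buffer="wkczwkchtadv" (len 12), cursors c1@1 c2@5, authorship 111.222.....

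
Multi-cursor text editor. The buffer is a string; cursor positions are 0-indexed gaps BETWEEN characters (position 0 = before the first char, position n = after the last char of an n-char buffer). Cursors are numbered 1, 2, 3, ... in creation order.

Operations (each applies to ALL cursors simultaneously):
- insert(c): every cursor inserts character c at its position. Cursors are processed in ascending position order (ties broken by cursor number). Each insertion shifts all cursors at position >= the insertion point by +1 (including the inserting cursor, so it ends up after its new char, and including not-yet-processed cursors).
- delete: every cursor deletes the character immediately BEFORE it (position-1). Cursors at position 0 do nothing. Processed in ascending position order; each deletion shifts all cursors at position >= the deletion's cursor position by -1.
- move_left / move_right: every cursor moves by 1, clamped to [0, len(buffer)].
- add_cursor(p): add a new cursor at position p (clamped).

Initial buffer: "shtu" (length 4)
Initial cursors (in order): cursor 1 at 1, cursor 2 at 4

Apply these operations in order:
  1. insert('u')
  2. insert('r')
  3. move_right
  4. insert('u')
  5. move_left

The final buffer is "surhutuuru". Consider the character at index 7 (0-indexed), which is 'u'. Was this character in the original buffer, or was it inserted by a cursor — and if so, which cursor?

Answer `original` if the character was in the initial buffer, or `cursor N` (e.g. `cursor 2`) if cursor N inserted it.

Answer: cursor 2

Derivation:
After op 1 (insert('u')): buffer="suhtuu" (len 6), cursors c1@2 c2@6, authorship .1...2
After op 2 (insert('r')): buffer="surhtuur" (len 8), cursors c1@3 c2@8, authorship .11...22
After op 3 (move_right): buffer="surhtuur" (len 8), cursors c1@4 c2@8, authorship .11...22
After op 4 (insert('u')): buffer="surhutuuru" (len 10), cursors c1@5 c2@10, authorship .11.1..222
After op 5 (move_left): buffer="surhutuuru" (len 10), cursors c1@4 c2@9, authorship .11.1..222
Authorship (.=original, N=cursor N): . 1 1 . 1 . . 2 2 2
Index 7: author = 2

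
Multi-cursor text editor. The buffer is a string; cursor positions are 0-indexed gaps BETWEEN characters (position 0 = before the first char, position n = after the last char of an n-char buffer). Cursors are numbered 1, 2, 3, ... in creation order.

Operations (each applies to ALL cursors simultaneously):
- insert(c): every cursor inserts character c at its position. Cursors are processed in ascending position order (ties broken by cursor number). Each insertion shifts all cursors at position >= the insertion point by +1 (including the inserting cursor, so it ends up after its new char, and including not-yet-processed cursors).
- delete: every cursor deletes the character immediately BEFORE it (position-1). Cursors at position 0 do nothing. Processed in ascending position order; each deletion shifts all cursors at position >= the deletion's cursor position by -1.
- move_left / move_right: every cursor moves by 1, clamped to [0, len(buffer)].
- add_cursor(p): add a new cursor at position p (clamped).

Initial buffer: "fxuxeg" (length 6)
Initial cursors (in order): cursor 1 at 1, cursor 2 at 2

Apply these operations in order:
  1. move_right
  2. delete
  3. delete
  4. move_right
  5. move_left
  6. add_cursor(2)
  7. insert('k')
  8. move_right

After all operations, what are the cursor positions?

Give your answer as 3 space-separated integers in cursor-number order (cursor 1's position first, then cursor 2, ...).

After op 1 (move_right): buffer="fxuxeg" (len 6), cursors c1@2 c2@3, authorship ......
After op 2 (delete): buffer="fxeg" (len 4), cursors c1@1 c2@1, authorship ....
After op 3 (delete): buffer="xeg" (len 3), cursors c1@0 c2@0, authorship ...
After op 4 (move_right): buffer="xeg" (len 3), cursors c1@1 c2@1, authorship ...
After op 5 (move_left): buffer="xeg" (len 3), cursors c1@0 c2@0, authorship ...
After op 6 (add_cursor(2)): buffer="xeg" (len 3), cursors c1@0 c2@0 c3@2, authorship ...
After op 7 (insert('k')): buffer="kkxekg" (len 6), cursors c1@2 c2@2 c3@5, authorship 12..3.
After op 8 (move_right): buffer="kkxekg" (len 6), cursors c1@3 c2@3 c3@6, authorship 12..3.

Answer: 3 3 6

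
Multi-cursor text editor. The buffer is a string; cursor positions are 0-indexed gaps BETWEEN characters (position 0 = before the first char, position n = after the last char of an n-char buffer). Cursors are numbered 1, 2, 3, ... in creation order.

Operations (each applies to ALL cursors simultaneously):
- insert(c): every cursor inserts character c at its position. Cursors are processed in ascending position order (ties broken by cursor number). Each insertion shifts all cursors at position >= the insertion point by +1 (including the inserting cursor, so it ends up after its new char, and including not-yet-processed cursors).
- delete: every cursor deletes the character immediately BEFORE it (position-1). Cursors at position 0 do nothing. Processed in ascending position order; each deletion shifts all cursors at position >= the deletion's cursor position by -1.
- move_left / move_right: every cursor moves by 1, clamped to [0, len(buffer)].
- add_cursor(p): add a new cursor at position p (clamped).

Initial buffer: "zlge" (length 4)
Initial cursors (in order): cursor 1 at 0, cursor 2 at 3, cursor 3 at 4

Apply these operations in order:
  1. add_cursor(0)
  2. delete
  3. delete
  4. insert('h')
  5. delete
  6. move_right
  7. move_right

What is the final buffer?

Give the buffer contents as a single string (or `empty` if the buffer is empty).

After op 1 (add_cursor(0)): buffer="zlge" (len 4), cursors c1@0 c4@0 c2@3 c3@4, authorship ....
After op 2 (delete): buffer="zl" (len 2), cursors c1@0 c4@0 c2@2 c3@2, authorship ..
After op 3 (delete): buffer="" (len 0), cursors c1@0 c2@0 c3@0 c4@0, authorship 
After op 4 (insert('h')): buffer="hhhh" (len 4), cursors c1@4 c2@4 c3@4 c4@4, authorship 1234
After op 5 (delete): buffer="" (len 0), cursors c1@0 c2@0 c3@0 c4@0, authorship 
After op 6 (move_right): buffer="" (len 0), cursors c1@0 c2@0 c3@0 c4@0, authorship 
After op 7 (move_right): buffer="" (len 0), cursors c1@0 c2@0 c3@0 c4@0, authorship 

Answer: empty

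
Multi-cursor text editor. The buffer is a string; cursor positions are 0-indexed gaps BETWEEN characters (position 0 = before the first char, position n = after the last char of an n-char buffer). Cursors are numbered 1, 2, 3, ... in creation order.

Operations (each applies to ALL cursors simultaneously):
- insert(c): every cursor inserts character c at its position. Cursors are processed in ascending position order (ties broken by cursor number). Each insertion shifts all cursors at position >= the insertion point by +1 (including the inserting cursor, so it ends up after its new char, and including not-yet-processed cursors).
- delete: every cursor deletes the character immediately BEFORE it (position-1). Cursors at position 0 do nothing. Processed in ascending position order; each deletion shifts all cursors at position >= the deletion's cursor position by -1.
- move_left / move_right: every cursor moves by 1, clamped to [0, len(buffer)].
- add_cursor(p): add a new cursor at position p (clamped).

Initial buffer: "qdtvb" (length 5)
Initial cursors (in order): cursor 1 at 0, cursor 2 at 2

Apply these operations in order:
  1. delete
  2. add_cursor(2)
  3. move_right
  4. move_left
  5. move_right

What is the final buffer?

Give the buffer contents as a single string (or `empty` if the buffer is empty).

Answer: qtvb

Derivation:
After op 1 (delete): buffer="qtvb" (len 4), cursors c1@0 c2@1, authorship ....
After op 2 (add_cursor(2)): buffer="qtvb" (len 4), cursors c1@0 c2@1 c3@2, authorship ....
After op 3 (move_right): buffer="qtvb" (len 4), cursors c1@1 c2@2 c3@3, authorship ....
After op 4 (move_left): buffer="qtvb" (len 4), cursors c1@0 c2@1 c3@2, authorship ....
After op 5 (move_right): buffer="qtvb" (len 4), cursors c1@1 c2@2 c3@3, authorship ....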